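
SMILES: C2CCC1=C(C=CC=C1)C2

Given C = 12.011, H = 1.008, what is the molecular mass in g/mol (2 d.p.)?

132.21

Molecular formula: C10H12.
M = 10×12.011 + 12×1.008 = 132.21 g/mol.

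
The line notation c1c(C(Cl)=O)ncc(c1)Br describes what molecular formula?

C6H3BrClNO

Heavy atoms from the SMILES: 1 Br, 6 C, 1 Cl, 1 N, 1 O.
Implicit hydrogens by atom environment:
  3 × C (aromatic): 1 H each → 3
  2 × C (aromatic): no H
  1 × Br: no H
  1 × C: no H
  1 × Cl: no H
  1 × N (aromatic): no H
  1 × O: no H
  Total hydrogens = 3.
Molecular formula: C6H3BrClNO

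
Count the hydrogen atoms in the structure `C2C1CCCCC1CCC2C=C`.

20

Hydrogens are implicit in SMILES; fill each atom to its normal valence:
  8 × C: 2 H each → 16
  4 × C: 1 H each → 4
  Total hydrogens = 20.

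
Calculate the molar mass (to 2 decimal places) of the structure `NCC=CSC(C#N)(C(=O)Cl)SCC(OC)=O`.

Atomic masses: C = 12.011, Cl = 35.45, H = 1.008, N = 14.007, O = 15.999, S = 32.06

294.77

Molecular formula: C9H11ClN2O3S2.
M = 9×12.011 + 1×35.45 + 11×1.008 + 2×14.007 + 3×15.999 + 2×32.06 = 294.77 g/mol.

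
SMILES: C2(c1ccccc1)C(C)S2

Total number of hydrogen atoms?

Hydrogens are implicit in SMILES; fill each atom to its normal valence:
  5 × C (aromatic): 1 H each → 5
  2 × C: 1 H each → 2
  1 × C: 3 H
  1 × C (aromatic): no H
  1 × S: no H
  Total hydrogens = 10.

10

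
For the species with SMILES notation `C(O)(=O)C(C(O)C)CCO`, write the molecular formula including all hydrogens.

C6H12O4

Heavy atoms from the SMILES: 6 C, 4 O.
Implicit hydrogens by atom environment:
  3 × O: 1 H each → 3
  2 × C: 2 H each → 4
  2 × C: 1 H each → 2
  1 × C: 3 H
  1 × C: no H
  1 × O: no H
  Total hydrogens = 12.
Molecular formula: C6H12O4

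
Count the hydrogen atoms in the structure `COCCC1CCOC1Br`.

13

Hydrogens are implicit in SMILES; fill each atom to its normal valence:
  4 × C: 2 H each → 8
  2 × C: 1 H each → 2
  2 × O: no H
  1 × Br: no H
  1 × C: 3 H
  Total hydrogens = 13.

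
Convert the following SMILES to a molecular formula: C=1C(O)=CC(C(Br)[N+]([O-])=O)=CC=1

C7H6BrNO3

Heavy atoms from the SMILES: 1 Br, 7 C, 1 N, 3 O.
Implicit hydrogens by atom environment:
  4 × C (aromatic): 1 H each → 4
  2 × C (aromatic): no H
  1 × Br: no H
  1 × C: 1 H
  1 × N (charge +1): no H
  1 × O: 1 H
  1 × O: no H
  1 × O (charge -1): no H
  Total hydrogens = 6.
Molecular formula: C7H6BrNO3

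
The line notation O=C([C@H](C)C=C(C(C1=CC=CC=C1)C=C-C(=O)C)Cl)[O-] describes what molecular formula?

Heavy atoms from the SMILES: 16 C, 1 Cl, 3 O.
Implicit hydrogens by atom environment:
  5 × C: 1 H each → 5
  5 × C (aromatic): 1 H each → 5
  3 × C: no H
  2 × C: 3 H each → 6
  2 × O: no H
  1 × C (aromatic): no H
  1 × Cl: no H
  1 × O (charge -1): no H
  Total hydrogens = 16.
Net charge -1.
Molecular formula: C16H16ClO3-

C16H16ClO3-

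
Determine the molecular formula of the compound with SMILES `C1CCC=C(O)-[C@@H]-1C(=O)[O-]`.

C7H9O3-

Heavy atoms from the SMILES: 7 C, 3 O.
Implicit hydrogens by atom environment:
  3 × C: 2 H each → 6
  2 × C: 1 H each → 2
  2 × C: no H
  1 × O: 1 H
  1 × O: no H
  1 × O (charge -1): no H
  Total hydrogens = 9.
Net charge -1.
Molecular formula: C7H9O3-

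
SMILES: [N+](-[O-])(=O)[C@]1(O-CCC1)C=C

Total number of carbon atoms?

6

The symbol for carbon appears 6 times in the SMILES.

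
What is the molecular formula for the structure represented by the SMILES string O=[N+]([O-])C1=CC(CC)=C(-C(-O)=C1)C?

Heavy atoms from the SMILES: 9 C, 1 N, 3 O.
Implicit hydrogens by atom environment:
  4 × C (aromatic): no H
  2 × C: 3 H each → 6
  2 × C (aromatic): 1 H each → 2
  1 × C: 2 H
  1 × N (charge +1): no H
  1 × O: 1 H
  1 × O: no H
  1 × O (charge -1): no H
  Total hydrogens = 11.
Molecular formula: C9H11NO3

C9H11NO3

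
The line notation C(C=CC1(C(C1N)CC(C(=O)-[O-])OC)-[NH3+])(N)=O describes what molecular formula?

C10H17N3O4

Heavy atoms from the SMILES: 10 C, 3 N, 4 O.
Implicit hydrogens by atom environment:
  5 × C: 1 H each → 5
  3 × C: no H
  3 × O: no H
  2 × N: 2 H each → 4
  1 × C: 3 H
  1 × C: 2 H
  1 × N (charge +1): 3 H
  1 × O (charge -1): no H
  Total hydrogens = 17.
Molecular formula: C10H17N3O4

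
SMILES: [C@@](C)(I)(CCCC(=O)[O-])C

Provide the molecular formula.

Heavy atoms from the SMILES: 7 C, 1 I, 2 O.
Implicit hydrogens by atom environment:
  3 × C: 2 H each → 6
  2 × C: 3 H each → 6
  2 × C: no H
  1 × I: no H
  1 × O: no H
  1 × O (charge -1): no H
  Total hydrogens = 12.
Net charge -1.
Molecular formula: C7H12IO2-

C7H12IO2-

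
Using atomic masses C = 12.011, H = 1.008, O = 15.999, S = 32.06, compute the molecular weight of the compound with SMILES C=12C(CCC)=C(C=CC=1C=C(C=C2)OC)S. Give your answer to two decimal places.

Molecular formula: C14H16OS.
M = 14×12.011 + 16×1.008 + 1×15.999 + 1×32.06 = 232.34 g/mol.

232.34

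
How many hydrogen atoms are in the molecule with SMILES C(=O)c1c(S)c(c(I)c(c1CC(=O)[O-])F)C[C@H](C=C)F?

Hydrogens are implicit in SMILES; fill each atom to its normal valence:
  6 × C (aromatic): no H
  3 × C: 2 H each → 6
  3 × C: 1 H each → 3
  2 × F: no H
  2 × O: no H
  1 × C: no H
  1 × I: no H
  1 × O (charge -1): no H
  1 × S: 1 H
  Total hydrogens = 10.

10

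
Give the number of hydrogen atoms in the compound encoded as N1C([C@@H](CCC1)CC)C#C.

15

Hydrogens are implicit in SMILES; fill each atom to its normal valence:
  4 × C: 2 H each → 8
  3 × C: 1 H each → 3
  1 × C: 3 H
  1 × C: no H
  1 × N: 1 H
  Total hydrogens = 15.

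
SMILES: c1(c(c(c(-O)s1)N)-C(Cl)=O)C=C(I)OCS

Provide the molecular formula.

C8H7ClINO3S2

Heavy atoms from the SMILES: 8 C, 1 Cl, 1 I, 1 N, 3 O, 2 S.
Implicit hydrogens by atom environment:
  4 × C (aromatic): no H
  2 × C: no H
  2 × O: no H
  1 × C: 2 H
  1 × C: 1 H
  1 × Cl: no H
  1 × I: no H
  1 × N: 2 H
  1 × O: 1 H
  1 × S: 1 H
  1 × S (aromatic): no H
  Total hydrogens = 7.
Molecular formula: C8H7ClINO3S2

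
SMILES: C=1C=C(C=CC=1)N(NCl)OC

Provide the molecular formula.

C7H9ClN2O

Heavy atoms from the SMILES: 7 C, 1 Cl, 2 N, 1 O.
Implicit hydrogens by atom environment:
  5 × C (aromatic): 1 H each → 5
  1 × C: 3 H
  1 × C (aromatic): no H
  1 × Cl: no H
  1 × N: 1 H
  1 × N: no H
  1 × O: no H
  Total hydrogens = 9.
Molecular formula: C7H9ClN2O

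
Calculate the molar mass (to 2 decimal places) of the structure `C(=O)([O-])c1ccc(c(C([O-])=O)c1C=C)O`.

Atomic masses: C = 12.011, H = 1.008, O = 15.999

206.15

Molecular formula: [C10H6O5]2-.
M = 10×12.011 + 6×1.008 + 5×15.999 = 206.15 g/mol.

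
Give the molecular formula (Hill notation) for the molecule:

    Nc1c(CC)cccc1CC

C10H15N

Heavy atoms from the SMILES: 10 C, 1 N.
Implicit hydrogens by atom environment:
  3 × C (aromatic): 1 H each → 3
  3 × C (aromatic): no H
  2 × C: 3 H each → 6
  2 × C: 2 H each → 4
  1 × N: 2 H
  Total hydrogens = 15.
Molecular formula: C10H15N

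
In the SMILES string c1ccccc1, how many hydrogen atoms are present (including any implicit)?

6

Hydrogens are implicit in SMILES; fill each atom to its normal valence:
  6 × C (aromatic): 1 H each → 6
  Total hydrogens = 6.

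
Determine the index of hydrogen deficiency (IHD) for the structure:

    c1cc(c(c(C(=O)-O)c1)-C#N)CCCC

7

Molecular formula from the SMILES: C12H13NO2.
DoU = (2C + 2 + N − H − X)/2 = (2·12 + 2 + 1 − 13 − 0)/2 = 14/2 = 7.
(Structurally: 1 ring(s) + 6 π bond(s) = 7.)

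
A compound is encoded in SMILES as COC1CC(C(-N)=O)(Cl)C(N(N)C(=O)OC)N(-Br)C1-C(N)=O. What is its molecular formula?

Heavy atoms from the SMILES: 1 Br, 10 C, 1 Cl, 5 N, 5 O.
Implicit hydrogens by atom environment:
  5 × O: no H
  4 × C: no H
  3 × C: 1 H each → 3
  3 × N: 2 H each → 6
  2 × C: 3 H each → 6
  2 × N: no H
  1 × Br: no H
  1 × C: 2 H
  1 × Cl: no H
  Total hydrogens = 17.
Molecular formula: C10H17BrClN5O5

C10H17BrClN5O5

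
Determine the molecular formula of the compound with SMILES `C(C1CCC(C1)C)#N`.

C7H11N

Heavy atoms from the SMILES: 7 C, 1 N.
Implicit hydrogens by atom environment:
  3 × C: 2 H each → 6
  2 × C: 1 H each → 2
  1 × C: 3 H
  1 × C: no H
  1 × N: no H
  Total hydrogens = 11.
Molecular formula: C7H11N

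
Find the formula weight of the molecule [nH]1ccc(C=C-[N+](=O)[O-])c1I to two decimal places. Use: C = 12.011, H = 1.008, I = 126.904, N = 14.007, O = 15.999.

264.02

Molecular formula: C6H5IN2O2.
M = 6×12.011 + 5×1.008 + 1×126.904 + 2×14.007 + 2×15.999 = 264.02 g/mol.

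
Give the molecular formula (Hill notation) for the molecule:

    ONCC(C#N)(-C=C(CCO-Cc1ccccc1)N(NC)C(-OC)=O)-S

C17H24N4O4S

Heavy atoms from the SMILES: 17 C, 4 N, 4 O, 1 S.
Implicit hydrogens by atom environment:
  5 × C (aromatic): 1 H each → 5
  4 × C: 2 H each → 8
  4 × C: no H
  3 × O: no H
  2 × C: 3 H each → 6
  2 × N: 1 H each → 2
  2 × N: no H
  1 × C: 1 H
  1 × C (aromatic): no H
  1 × O: 1 H
  1 × S: 1 H
  Total hydrogens = 24.
Molecular formula: C17H24N4O4S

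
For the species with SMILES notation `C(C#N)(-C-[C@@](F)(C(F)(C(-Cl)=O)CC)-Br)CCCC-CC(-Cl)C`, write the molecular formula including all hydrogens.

C15H22BrCl2F2NO

Heavy atoms from the SMILES: 1 Br, 15 C, 2 Cl, 2 F, 1 N, 1 O.
Implicit hydrogens by atom environment:
  7 × C: 2 H each → 14
  4 × C: no H
  2 × C: 3 H each → 6
  2 × C: 1 H each → 2
  2 × Cl: no H
  2 × F: no H
  1 × Br: no H
  1 × N: no H
  1 × O: no H
  Total hydrogens = 22.
Molecular formula: C15H22BrCl2F2NO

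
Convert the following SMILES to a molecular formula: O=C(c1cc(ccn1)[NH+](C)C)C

Heavy atoms from the SMILES: 9 C, 2 N, 1 O.
Implicit hydrogens by atom environment:
  3 × C: 3 H each → 9
  3 × C (aromatic): 1 H each → 3
  2 × C (aromatic): no H
  1 × C: no H
  1 × N (charge +1): 1 H
  1 × N (aromatic): no H
  1 × O: no H
  Total hydrogens = 13.
Net charge +1.
Molecular formula: C9H13N2O+

C9H13N2O+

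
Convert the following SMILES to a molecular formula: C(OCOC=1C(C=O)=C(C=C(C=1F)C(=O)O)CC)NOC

C13H16FNO6

Heavy atoms from the SMILES: 13 C, 1 F, 1 N, 6 O.
Implicit hydrogens by atom environment:
  5 × C (aromatic): no H
  5 × O: no H
  3 × C: 2 H each → 6
  2 × C: 3 H each → 6
  1 × C (aromatic): 1 H
  1 × C: 1 H
  1 × C: no H
  1 × F: no H
  1 × N: 1 H
  1 × O: 1 H
  Total hydrogens = 16.
Molecular formula: C13H16FNO6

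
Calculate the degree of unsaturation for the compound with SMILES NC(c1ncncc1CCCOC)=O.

5

Molecular formula from the SMILES: C9H13N3O2.
DoU = (2C + 2 + N − H − X)/2 = (2·9 + 2 + 3 − 13 − 0)/2 = 10/2 = 5.
(Structurally: 1 ring(s) + 4 π bond(s) = 5.)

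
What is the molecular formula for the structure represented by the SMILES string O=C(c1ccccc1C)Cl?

Heavy atoms from the SMILES: 8 C, 1 Cl, 1 O.
Implicit hydrogens by atom environment:
  4 × C (aromatic): 1 H each → 4
  2 × C (aromatic): no H
  1 × C: 3 H
  1 × C: no H
  1 × Cl: no H
  1 × O: no H
  Total hydrogens = 7.
Molecular formula: C8H7ClO

C8H7ClO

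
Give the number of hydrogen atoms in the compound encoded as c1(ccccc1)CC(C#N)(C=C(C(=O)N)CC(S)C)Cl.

17

Hydrogens are implicit in SMILES; fill each atom to its normal valence:
  5 × C (aromatic): 1 H each → 5
  4 × C: no H
  2 × C: 2 H each → 4
  2 × C: 1 H each → 2
  1 × C: 3 H
  1 × C (aromatic): no H
  1 × Cl: no H
  1 × N: 2 H
  1 × N: no H
  1 × O: no H
  1 × S: 1 H
  Total hydrogens = 17.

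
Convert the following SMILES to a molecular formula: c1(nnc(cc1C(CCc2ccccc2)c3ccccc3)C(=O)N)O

Heavy atoms from the SMILES: 20 C, 3 N, 2 O.
Implicit hydrogens by atom environment:
  11 × C (aromatic): 1 H each → 11
  5 × C (aromatic): no H
  2 × C: 2 H each → 4
  2 × N (aromatic): no H
  1 × C: 1 H
  1 × C: no H
  1 × N: 2 H
  1 × O: 1 H
  1 × O: no H
  Total hydrogens = 19.
Molecular formula: C20H19N3O2

C20H19N3O2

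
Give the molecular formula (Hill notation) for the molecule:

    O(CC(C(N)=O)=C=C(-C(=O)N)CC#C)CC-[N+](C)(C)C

C14H22N3O3+

Heavy atoms from the SMILES: 14 C, 3 N, 3 O.
Implicit hydrogens by atom environment:
  6 × C: no H
  4 × C: 2 H each → 8
  3 × C: 3 H each → 9
  3 × O: no H
  2 × N: 2 H each → 4
  1 × C: 1 H
  1 × N (charge +1): no H
  Total hydrogens = 22.
Net charge +1.
Molecular formula: C14H22N3O3+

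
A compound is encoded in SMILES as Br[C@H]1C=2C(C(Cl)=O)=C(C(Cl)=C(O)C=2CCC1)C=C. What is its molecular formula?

Heavy atoms from the SMILES: 1 Br, 13 C, 2 Cl, 2 O.
Implicit hydrogens by atom environment:
  6 × C (aromatic): no H
  4 × C: 2 H each → 8
  2 × C: 1 H each → 2
  2 × Cl: no H
  1 × Br: no H
  1 × C: no H
  1 × O: 1 H
  1 × O: no H
  Total hydrogens = 11.
Molecular formula: C13H11BrCl2O2

C13H11BrCl2O2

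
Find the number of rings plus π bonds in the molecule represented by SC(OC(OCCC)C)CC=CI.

1

Molecular formula from the SMILES: C9H17IO2S.
DoU = (2C + 2 + N − H − X)/2 = (2·9 + 2 + 0 − 17 − 1)/2 = 2/2 = 1.
(Structurally: 0 ring(s) + 1 π bond(s) = 1.)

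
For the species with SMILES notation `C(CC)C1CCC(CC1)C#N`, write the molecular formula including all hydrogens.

C10H17N

Heavy atoms from the SMILES: 10 C, 1 N.
Implicit hydrogens by atom environment:
  6 × C: 2 H each → 12
  2 × C: 1 H each → 2
  1 × C: 3 H
  1 × C: no H
  1 × N: no H
  Total hydrogens = 17.
Molecular formula: C10H17N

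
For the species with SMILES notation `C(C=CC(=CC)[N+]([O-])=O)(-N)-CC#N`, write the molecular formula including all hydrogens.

C8H11N3O2

Heavy atoms from the SMILES: 8 C, 3 N, 2 O.
Implicit hydrogens by atom environment:
  4 × C: 1 H each → 4
  2 × C: no H
  1 × C: 3 H
  1 × C: 2 H
  1 × N: 2 H
  1 × N (charge +1): no H
  1 × N: no H
  1 × O: no H
  1 × O (charge -1): no H
  Total hydrogens = 11.
Molecular formula: C8H11N3O2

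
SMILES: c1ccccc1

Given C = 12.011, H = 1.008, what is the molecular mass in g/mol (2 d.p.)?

Molecular formula: C6H6.
M = 6×12.011 + 6×1.008 = 78.11 g/mol.

78.11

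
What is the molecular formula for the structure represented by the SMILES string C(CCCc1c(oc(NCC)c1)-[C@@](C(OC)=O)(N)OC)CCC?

Heavy atoms from the SMILES: 17 C, 2 N, 4 O.
Implicit hydrogens by atom environment:
  7 × C: 2 H each → 14
  4 × C: 3 H each → 12
  3 × C (aromatic): no H
  3 × O: no H
  2 × C: no H
  1 × C (aromatic): 1 H
  1 × N: 2 H
  1 × N: 1 H
  1 × O (aromatic): no H
  Total hydrogens = 30.
Molecular formula: C17H30N2O4

C17H30N2O4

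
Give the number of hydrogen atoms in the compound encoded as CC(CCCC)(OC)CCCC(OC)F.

Hydrogens are implicit in SMILES; fill each atom to its normal valence:
  6 × C: 2 H each → 12
  4 × C: 3 H each → 12
  2 × O: no H
  1 × C: 1 H
  1 × C: no H
  1 × F: no H
  Total hydrogens = 25.

25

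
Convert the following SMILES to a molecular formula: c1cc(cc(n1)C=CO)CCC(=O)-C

C11H13NO2

Heavy atoms from the SMILES: 11 C, 1 N, 2 O.
Implicit hydrogens by atom environment:
  3 × C (aromatic): 1 H each → 3
  2 × C: 2 H each → 4
  2 × C: 1 H each → 2
  2 × C (aromatic): no H
  1 × C: 3 H
  1 × C: no H
  1 × N (aromatic): no H
  1 × O: 1 H
  1 × O: no H
  Total hydrogens = 13.
Molecular formula: C11H13NO2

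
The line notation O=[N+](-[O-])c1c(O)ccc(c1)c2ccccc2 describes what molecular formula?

C12H9NO3

Heavy atoms from the SMILES: 12 C, 1 N, 3 O.
Implicit hydrogens by atom environment:
  8 × C (aromatic): 1 H each → 8
  4 × C (aromatic): no H
  1 × N (charge +1): no H
  1 × O: 1 H
  1 × O: no H
  1 × O (charge -1): no H
  Total hydrogens = 9.
Molecular formula: C12H9NO3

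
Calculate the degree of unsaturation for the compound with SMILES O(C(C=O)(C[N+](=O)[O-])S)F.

Molecular formula from the SMILES: C3H4FNO4S.
DoU = (2C + 2 + N − H − X)/2 = (2·3 + 2 + 1 − 4 − 1)/2 = 4/2 = 2.
(Structurally: 0 ring(s) + 2 π bond(s) = 2.)

2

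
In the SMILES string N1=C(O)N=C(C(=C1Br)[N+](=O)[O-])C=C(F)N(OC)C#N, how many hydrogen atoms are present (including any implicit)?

Hydrogens are implicit in SMILES; fill each atom to its normal valence:
  4 × C (aromatic): no H
  2 × C: no H
  2 × N (aromatic): no H
  2 × N: no H
  2 × O: no H
  1 × Br: no H
  1 × C: 3 H
  1 × C: 1 H
  1 × F: no H
  1 × N (charge +1): no H
  1 × O: 1 H
  1 × O (charge -1): no H
  Total hydrogens = 5.

5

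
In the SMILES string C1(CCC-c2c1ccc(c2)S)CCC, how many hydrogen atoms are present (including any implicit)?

18

Hydrogens are implicit in SMILES; fill each atom to its normal valence:
  5 × C: 2 H each → 10
  3 × C (aromatic): 1 H each → 3
  3 × C (aromatic): no H
  1 × C: 3 H
  1 × C: 1 H
  1 × S: 1 H
  Total hydrogens = 18.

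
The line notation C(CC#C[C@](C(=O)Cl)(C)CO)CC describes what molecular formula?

C10H15ClO2

Heavy atoms from the SMILES: 10 C, 1 Cl, 2 O.
Implicit hydrogens by atom environment:
  4 × C: 2 H each → 8
  4 × C: no H
  2 × C: 3 H each → 6
  1 × Cl: no H
  1 × O: 1 H
  1 × O: no H
  Total hydrogens = 15.
Molecular formula: C10H15ClO2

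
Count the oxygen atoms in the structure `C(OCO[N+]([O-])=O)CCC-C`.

The symbol for oxygen appears 4 times in the SMILES.

4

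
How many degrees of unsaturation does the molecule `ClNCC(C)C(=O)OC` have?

1

Molecular formula from the SMILES: C5H10ClNO2.
DoU = (2C + 2 + N − H − X)/2 = (2·5 + 2 + 1 − 10 − 1)/2 = 2/2 = 1.
(Structurally: 0 ring(s) + 1 π bond(s) = 1.)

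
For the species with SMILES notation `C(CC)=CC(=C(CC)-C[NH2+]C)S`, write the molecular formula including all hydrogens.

C10H20NS+

Heavy atoms from the SMILES: 10 C, 1 N, 1 S.
Implicit hydrogens by atom environment:
  3 × C: 3 H each → 9
  3 × C: 2 H each → 6
  2 × C: 1 H each → 2
  2 × C: no H
  1 × N (charge +1): 2 H
  1 × S: 1 H
  Total hydrogens = 20.
Net charge +1.
Molecular formula: C10H20NS+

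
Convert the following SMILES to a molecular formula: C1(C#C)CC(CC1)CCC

C10H16

Heavy atoms from the SMILES: 10 C.
Implicit hydrogens by atom environment:
  5 × C: 2 H each → 10
  3 × C: 1 H each → 3
  1 × C: 3 H
  1 × C: no H
  Total hydrogens = 16.
Molecular formula: C10H16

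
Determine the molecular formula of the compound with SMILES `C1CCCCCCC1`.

C8H16

Heavy atoms from the SMILES: 8 C.
Implicit hydrogens by atom environment:
  8 × C: 2 H each → 16
  Total hydrogens = 16.
Molecular formula: C8H16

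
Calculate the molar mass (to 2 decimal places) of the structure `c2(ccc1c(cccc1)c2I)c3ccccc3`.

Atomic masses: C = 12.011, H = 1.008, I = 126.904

330.17

Molecular formula: C16H11I.
M = 16×12.011 + 11×1.008 + 1×126.904 = 330.17 g/mol.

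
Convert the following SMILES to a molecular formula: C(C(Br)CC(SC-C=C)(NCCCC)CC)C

Heavy atoms from the SMILES: 1 Br, 14 C, 1 N, 1 S.
Implicit hydrogens by atom environment:
  8 × C: 2 H each → 16
  3 × C: 3 H each → 9
  2 × C: 1 H each → 2
  1 × Br: no H
  1 × C: no H
  1 × N: 1 H
  1 × S: no H
  Total hydrogens = 28.
Molecular formula: C14H28BrNS

C14H28BrNS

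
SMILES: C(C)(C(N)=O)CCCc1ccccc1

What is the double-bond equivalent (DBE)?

Molecular formula from the SMILES: C12H17NO.
DoU = (2C + 2 + N − H − X)/2 = (2·12 + 2 + 1 − 17 − 0)/2 = 10/2 = 5.
(Structurally: 1 ring(s) + 4 π bond(s) = 5.)

5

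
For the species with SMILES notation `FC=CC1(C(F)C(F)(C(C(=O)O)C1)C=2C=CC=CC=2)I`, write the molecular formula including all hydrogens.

Heavy atoms from the SMILES: 14 C, 3 F, 1 I, 2 O.
Implicit hydrogens by atom environment:
  5 × C (aromatic): 1 H each → 5
  4 × C: 1 H each → 4
  3 × C: no H
  3 × F: no H
  1 × C: 2 H
  1 × C (aromatic): no H
  1 × I: no H
  1 × O: 1 H
  1 × O: no H
  Total hydrogens = 12.
Molecular formula: C14H12F3IO2

C14H12F3IO2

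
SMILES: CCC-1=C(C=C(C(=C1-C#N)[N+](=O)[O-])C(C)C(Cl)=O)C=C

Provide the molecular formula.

C14H13ClN2O3

Heavy atoms from the SMILES: 14 C, 1 Cl, 2 N, 3 O.
Implicit hydrogens by atom environment:
  5 × C (aromatic): no H
  2 × C: 3 H each → 6
  2 × C: 2 H each → 4
  2 × C: 1 H each → 2
  2 × C: no H
  2 × O: no H
  1 × C (aromatic): 1 H
  1 × Cl: no H
  1 × N (charge +1): no H
  1 × N: no H
  1 × O (charge -1): no H
  Total hydrogens = 13.
Molecular formula: C14H13ClN2O3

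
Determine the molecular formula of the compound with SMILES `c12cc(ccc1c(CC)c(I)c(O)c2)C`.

C13H13IO

Heavy atoms from the SMILES: 13 C, 1 I, 1 O.
Implicit hydrogens by atom environment:
  6 × C (aromatic): no H
  4 × C (aromatic): 1 H each → 4
  2 × C: 3 H each → 6
  1 × C: 2 H
  1 × I: no H
  1 × O: 1 H
  Total hydrogens = 13.
Molecular formula: C13H13IO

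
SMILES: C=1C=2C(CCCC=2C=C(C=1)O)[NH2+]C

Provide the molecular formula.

C11H16NO+

Heavy atoms from the SMILES: 11 C, 1 N, 1 O.
Implicit hydrogens by atom environment:
  3 × C: 2 H each → 6
  3 × C (aromatic): 1 H each → 3
  3 × C (aromatic): no H
  1 × C: 3 H
  1 × C: 1 H
  1 × N (charge +1): 2 H
  1 × O: 1 H
  Total hydrogens = 16.
Net charge +1.
Molecular formula: C11H16NO+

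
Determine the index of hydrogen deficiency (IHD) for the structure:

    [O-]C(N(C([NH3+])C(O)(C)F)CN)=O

1

Molecular formula from the SMILES: C5H12FN3O3.
DoU = (2C + 2 + N − H − X)/2 = (2·5 + 2 + 3 − 12 − 1)/2 = 2/2 = 1.
(Structurally: 0 ring(s) + 1 π bond(s) = 1.)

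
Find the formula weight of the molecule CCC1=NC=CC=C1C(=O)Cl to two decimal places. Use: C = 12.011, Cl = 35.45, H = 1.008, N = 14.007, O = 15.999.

169.61

Molecular formula: C8H8ClNO.
M = 8×12.011 + 1×35.45 + 8×1.008 + 1×14.007 + 1×15.999 = 169.61 g/mol.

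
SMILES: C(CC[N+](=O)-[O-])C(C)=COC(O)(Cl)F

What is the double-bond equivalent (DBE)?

Molecular formula from the SMILES: C7H11ClFNO4.
DoU = (2C + 2 + N − H − X)/2 = (2·7 + 2 + 1 − 11 − 2)/2 = 4/2 = 2.
(Structurally: 0 ring(s) + 2 π bond(s) = 2.)

2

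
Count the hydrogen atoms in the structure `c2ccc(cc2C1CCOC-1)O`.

12

Hydrogens are implicit in SMILES; fill each atom to its normal valence:
  4 × C (aromatic): 1 H each → 4
  3 × C: 2 H each → 6
  2 × C (aromatic): no H
  1 × C: 1 H
  1 × O: 1 H
  1 × O: no H
  Total hydrogens = 12.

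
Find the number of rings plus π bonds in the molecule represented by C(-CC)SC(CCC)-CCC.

0

Molecular formula from the SMILES: C10H22S.
DoU = (2C + 2 + N − H − X)/2 = (2·10 + 2 + 0 − 22 − 0)/2 = 0/2 = 0.
(Structurally: 0 ring(s) + 0 π bond(s) = 0.)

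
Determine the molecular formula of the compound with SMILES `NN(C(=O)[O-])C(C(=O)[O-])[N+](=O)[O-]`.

Heavy atoms from the SMILES: 3 C, 3 N, 6 O.
Implicit hydrogens by atom environment:
  3 × O: no H
  3 × O (charge -1): no H
  2 × C: no H
  1 × C: 1 H
  1 × N: 2 H
  1 × N: no H
  1 × N (charge +1): no H
  Total hydrogens = 3.
Net charge -2.
Molecular formula: [C3H3N3O6]2-

[C3H3N3O6]2-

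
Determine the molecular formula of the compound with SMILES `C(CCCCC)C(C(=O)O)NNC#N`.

Heavy atoms from the SMILES: 9 C, 3 N, 2 O.
Implicit hydrogens by atom environment:
  5 × C: 2 H each → 10
  2 × C: no H
  2 × N: 1 H each → 2
  1 × C: 3 H
  1 × C: 1 H
  1 × N: no H
  1 × O: 1 H
  1 × O: no H
  Total hydrogens = 17.
Molecular formula: C9H17N3O2

C9H17N3O2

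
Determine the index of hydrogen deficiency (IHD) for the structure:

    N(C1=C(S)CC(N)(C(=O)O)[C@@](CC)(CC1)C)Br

Molecular formula from the SMILES: C11H19BrN2O2S.
DoU = (2C + 2 + N − H − X)/2 = (2·11 + 2 + 2 − 19 − 1)/2 = 6/2 = 3.
(Structurally: 1 ring(s) + 2 π bond(s) = 3.)

3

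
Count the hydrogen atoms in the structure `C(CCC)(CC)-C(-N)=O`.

Hydrogens are implicit in SMILES; fill each atom to its normal valence:
  3 × C: 2 H each → 6
  2 × C: 3 H each → 6
  1 × C: 1 H
  1 × C: no H
  1 × N: 2 H
  1 × O: no H
  Total hydrogens = 15.

15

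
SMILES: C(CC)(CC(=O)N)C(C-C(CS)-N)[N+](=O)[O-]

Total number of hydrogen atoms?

19

Hydrogens are implicit in SMILES; fill each atom to its normal valence:
  4 × C: 2 H each → 8
  3 × C: 1 H each → 3
  2 × N: 2 H each → 4
  2 × O: no H
  1 × C: 3 H
  1 × C: no H
  1 × N (charge +1): no H
  1 × O (charge -1): no H
  1 × S: 1 H
  Total hydrogens = 19.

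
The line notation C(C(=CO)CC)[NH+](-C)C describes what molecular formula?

Heavy atoms from the SMILES: 7 C, 1 N, 1 O.
Implicit hydrogens by atom environment:
  3 × C: 3 H each → 9
  2 × C: 2 H each → 4
  1 × C: 1 H
  1 × C: no H
  1 × N (charge +1): 1 H
  1 × O: 1 H
  Total hydrogens = 16.
Net charge +1.
Molecular formula: C7H16NO+

C7H16NO+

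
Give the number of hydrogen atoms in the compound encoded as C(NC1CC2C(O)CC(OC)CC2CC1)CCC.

Hydrogens are implicit in SMILES; fill each atom to its normal valence:
  8 × C: 2 H each → 16
  5 × C: 1 H each → 5
  2 × C: 3 H each → 6
  1 × N: 1 H
  1 × O: 1 H
  1 × O: no H
  Total hydrogens = 29.

29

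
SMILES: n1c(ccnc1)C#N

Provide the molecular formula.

Heavy atoms from the SMILES: 5 C, 3 N.
Implicit hydrogens by atom environment:
  3 × C (aromatic): 1 H each → 3
  2 × N (aromatic): no H
  1 × C (aromatic): no H
  1 × C: no H
  1 × N: no H
  Total hydrogens = 3.
Molecular formula: C5H3N3

C5H3N3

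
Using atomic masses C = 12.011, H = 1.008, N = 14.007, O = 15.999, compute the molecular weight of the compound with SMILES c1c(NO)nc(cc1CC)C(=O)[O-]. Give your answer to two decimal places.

Molecular formula: C8H9N2O3-.
M = 8×12.011 + 9×1.008 + 2×14.007 + 3×15.999 = 181.17 g/mol.

181.17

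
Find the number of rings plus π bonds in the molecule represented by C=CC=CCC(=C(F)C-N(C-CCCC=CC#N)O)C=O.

Molecular formula from the SMILES: C16H21FN2O2.
DoU = (2C + 2 + N − H − X)/2 = (2·16 + 2 + 2 − 21 − 1)/2 = 14/2 = 7.
(Structurally: 0 ring(s) + 7 π bond(s) = 7.)

7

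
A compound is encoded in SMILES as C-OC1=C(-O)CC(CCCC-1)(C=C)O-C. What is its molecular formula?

C12H20O3

Heavy atoms from the SMILES: 12 C, 3 O.
Implicit hydrogens by atom environment:
  6 × C: 2 H each → 12
  3 × C: no H
  2 × C: 3 H each → 6
  2 × O: no H
  1 × C: 1 H
  1 × O: 1 H
  Total hydrogens = 20.
Molecular formula: C12H20O3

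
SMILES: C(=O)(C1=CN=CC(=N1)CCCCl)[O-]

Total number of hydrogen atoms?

Hydrogens are implicit in SMILES; fill each atom to its normal valence:
  3 × C: 2 H each → 6
  2 × C (aromatic): 1 H each → 2
  2 × C (aromatic): no H
  2 × N (aromatic): no H
  1 × C: no H
  1 × Cl: no H
  1 × O: no H
  1 × O (charge -1): no H
  Total hydrogens = 8.

8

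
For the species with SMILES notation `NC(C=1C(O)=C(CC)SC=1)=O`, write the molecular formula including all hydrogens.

C7H9NO2S

Heavy atoms from the SMILES: 7 C, 1 N, 2 O, 1 S.
Implicit hydrogens by atom environment:
  3 × C (aromatic): no H
  1 × C: 3 H
  1 × C: 2 H
  1 × C (aromatic): 1 H
  1 × C: no H
  1 × N: 2 H
  1 × O: 1 H
  1 × O: no H
  1 × S (aromatic): no H
  Total hydrogens = 9.
Molecular formula: C7H9NO2S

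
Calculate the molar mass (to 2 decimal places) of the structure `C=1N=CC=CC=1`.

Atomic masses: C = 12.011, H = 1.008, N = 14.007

79.10

Molecular formula: C5H5N.
M = 5×12.011 + 5×1.008 + 1×14.007 = 79.10 g/mol.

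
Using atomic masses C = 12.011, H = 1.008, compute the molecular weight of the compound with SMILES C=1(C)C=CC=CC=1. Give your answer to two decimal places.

Molecular formula: C7H8.
M = 7×12.011 + 8×1.008 = 92.14 g/mol.

92.14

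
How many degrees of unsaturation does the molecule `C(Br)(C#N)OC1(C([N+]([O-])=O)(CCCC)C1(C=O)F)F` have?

Molecular formula from the SMILES: C10H11BrF2N2O4.
DoU = (2C + 2 + N − H − X)/2 = (2·10 + 2 + 2 − 11 − 3)/2 = 10/2 = 5.
(Structurally: 1 ring(s) + 4 π bond(s) = 5.)

5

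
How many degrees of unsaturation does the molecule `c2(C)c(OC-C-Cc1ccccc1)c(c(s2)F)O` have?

7

Molecular formula from the SMILES: C14H15FO2S.
DoU = (2C + 2 + N − H − X)/2 = (2·14 + 2 + 0 − 15 − 1)/2 = 14/2 = 7.
(Structurally: 2 ring(s) + 5 π bond(s) = 7.)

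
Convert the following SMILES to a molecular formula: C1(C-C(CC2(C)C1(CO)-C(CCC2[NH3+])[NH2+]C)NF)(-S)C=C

[C15H30FN3OS]2+

Heavy atoms from the SMILES: 15 C, 1 F, 3 N, 1 O, 1 S.
Implicit hydrogens by atom environment:
  6 × C: 2 H each → 12
  4 × C: 1 H each → 4
  3 × C: no H
  2 × C: 3 H each → 6
  1 × F: no H
  1 × N (charge +1): 3 H
  1 × N (charge +1): 2 H
  1 × N: 1 H
  1 × O: 1 H
  1 × S: 1 H
  Total hydrogens = 30.
Net charge +2.
Molecular formula: [C15H30FN3OS]2+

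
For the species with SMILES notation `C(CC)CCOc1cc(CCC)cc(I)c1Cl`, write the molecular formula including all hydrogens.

C14H20ClIO

Heavy atoms from the SMILES: 14 C, 1 Cl, 1 I, 1 O.
Implicit hydrogens by atom environment:
  6 × C: 2 H each → 12
  4 × C (aromatic): no H
  2 × C: 3 H each → 6
  2 × C (aromatic): 1 H each → 2
  1 × Cl: no H
  1 × I: no H
  1 × O: no H
  Total hydrogens = 20.
Molecular formula: C14H20ClIO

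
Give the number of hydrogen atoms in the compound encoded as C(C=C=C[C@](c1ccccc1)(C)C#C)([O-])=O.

11

Hydrogens are implicit in SMILES; fill each atom to its normal valence:
  5 × C (aromatic): 1 H each → 5
  4 × C: no H
  3 × C: 1 H each → 3
  1 × C: 3 H
  1 × C (aromatic): no H
  1 × O: no H
  1 × O (charge -1): no H
  Total hydrogens = 11.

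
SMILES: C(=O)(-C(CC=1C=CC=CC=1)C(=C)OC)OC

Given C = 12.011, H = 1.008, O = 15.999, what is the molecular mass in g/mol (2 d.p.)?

Molecular formula: C13H16O3.
M = 13×12.011 + 16×1.008 + 3×15.999 = 220.27 g/mol.

220.27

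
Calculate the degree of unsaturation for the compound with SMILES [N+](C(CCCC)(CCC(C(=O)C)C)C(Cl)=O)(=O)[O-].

3

Molecular formula from the SMILES: C12H20ClNO4.
DoU = (2C + 2 + N − H − X)/2 = (2·12 + 2 + 1 − 20 − 1)/2 = 6/2 = 3.
(Structurally: 0 ring(s) + 3 π bond(s) = 3.)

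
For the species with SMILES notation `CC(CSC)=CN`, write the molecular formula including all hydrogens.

C5H11NS

Heavy atoms from the SMILES: 5 C, 1 N, 1 S.
Implicit hydrogens by atom environment:
  2 × C: 3 H each → 6
  1 × C: 2 H
  1 × C: 1 H
  1 × C: no H
  1 × N: 2 H
  1 × S: no H
  Total hydrogens = 11.
Molecular formula: C5H11NS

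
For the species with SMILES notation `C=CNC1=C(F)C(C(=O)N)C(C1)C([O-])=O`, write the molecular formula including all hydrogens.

C9H10FN2O3-

Heavy atoms from the SMILES: 9 C, 1 F, 2 N, 3 O.
Implicit hydrogens by atom environment:
  4 × C: no H
  3 × C: 1 H each → 3
  2 × C: 2 H each → 4
  2 × O: no H
  1 × F: no H
  1 × N: 2 H
  1 × N: 1 H
  1 × O (charge -1): no H
  Total hydrogens = 10.
Net charge -1.
Molecular formula: C9H10FN2O3-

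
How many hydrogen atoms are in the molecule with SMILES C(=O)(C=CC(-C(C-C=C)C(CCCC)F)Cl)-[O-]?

Hydrogens are implicit in SMILES; fill each atom to its normal valence:
  6 × C: 1 H each → 6
  5 × C: 2 H each → 10
  1 × C: 3 H
  1 × C: no H
  1 × Cl: no H
  1 × F: no H
  1 × O: no H
  1 × O (charge -1): no H
  Total hydrogens = 19.

19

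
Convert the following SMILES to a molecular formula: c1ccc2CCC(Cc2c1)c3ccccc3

C16H16

Heavy atoms from the SMILES: 16 C.
Implicit hydrogens by atom environment:
  9 × C (aromatic): 1 H each → 9
  3 × C: 2 H each → 6
  3 × C (aromatic): no H
  1 × C: 1 H
  Total hydrogens = 16.
Molecular formula: C16H16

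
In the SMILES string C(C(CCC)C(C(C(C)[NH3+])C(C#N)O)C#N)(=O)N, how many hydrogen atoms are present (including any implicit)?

21

Hydrogens are implicit in SMILES; fill each atom to its normal valence:
  5 × C: 1 H each → 5
  3 × C: no H
  2 × C: 3 H each → 6
  2 × C: 2 H each → 4
  2 × N: no H
  1 × N (charge +1): 3 H
  1 × N: 2 H
  1 × O: 1 H
  1 × O: no H
  Total hydrogens = 21.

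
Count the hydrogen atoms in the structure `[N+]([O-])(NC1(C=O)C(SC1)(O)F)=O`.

Hydrogens are implicit in SMILES; fill each atom to its normal valence:
  2 × C: no H
  2 × O: no H
  1 × C: 2 H
  1 × C: 1 H
  1 × F: no H
  1 × N: 1 H
  1 × N (charge +1): no H
  1 × O: 1 H
  1 × O (charge -1): no H
  1 × S: no H
  Total hydrogens = 5.

5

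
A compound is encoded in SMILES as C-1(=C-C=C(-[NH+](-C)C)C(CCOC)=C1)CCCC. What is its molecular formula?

C15H26NO+

Heavy atoms from the SMILES: 15 C, 1 N, 1 O.
Implicit hydrogens by atom environment:
  5 × C: 2 H each → 10
  4 × C: 3 H each → 12
  3 × C (aromatic): 1 H each → 3
  3 × C (aromatic): no H
  1 × N (charge +1): 1 H
  1 × O: no H
  Total hydrogens = 26.
Net charge +1.
Molecular formula: C15H26NO+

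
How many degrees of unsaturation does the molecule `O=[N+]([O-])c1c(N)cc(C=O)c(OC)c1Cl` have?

6

Molecular formula from the SMILES: C8H7ClN2O4.
DoU = (2C + 2 + N − H − X)/2 = (2·8 + 2 + 2 − 7 − 1)/2 = 12/2 = 6.
(Structurally: 1 ring(s) + 5 π bond(s) = 6.)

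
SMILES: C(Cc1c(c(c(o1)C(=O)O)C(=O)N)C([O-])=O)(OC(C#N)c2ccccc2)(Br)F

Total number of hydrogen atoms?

Hydrogens are implicit in SMILES; fill each atom to its normal valence:
  5 × C (aromatic): 1 H each → 5
  5 × C (aromatic): no H
  5 × C: no H
  4 × O: no H
  1 × Br: no H
  1 × C: 2 H
  1 × C: 1 H
  1 × F: no H
  1 × N: 2 H
  1 × N: no H
  1 × O: 1 H
  1 × O (aromatic): no H
  1 × O (charge -1): no H
  Total hydrogens = 11.

11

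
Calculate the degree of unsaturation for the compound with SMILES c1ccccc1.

Molecular formula from the SMILES: C6H6.
DoU = (2C + 2 + N − H − X)/2 = (2·6 + 2 + 0 − 6 − 0)/2 = 8/2 = 4.
(Structurally: 1 ring(s) + 3 π bond(s) = 4.)

4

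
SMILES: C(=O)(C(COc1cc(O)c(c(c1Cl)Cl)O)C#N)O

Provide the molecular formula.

C10H7Cl2NO5

Heavy atoms from the SMILES: 10 C, 2 Cl, 1 N, 5 O.
Implicit hydrogens by atom environment:
  5 × C (aromatic): no H
  3 × O: 1 H each → 3
  2 × C: no H
  2 × Cl: no H
  2 × O: no H
  1 × C: 2 H
  1 × C (aromatic): 1 H
  1 × C: 1 H
  1 × N: no H
  Total hydrogens = 7.
Molecular formula: C10H7Cl2NO5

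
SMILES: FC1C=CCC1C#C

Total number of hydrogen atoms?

7

Hydrogens are implicit in SMILES; fill each atom to its normal valence:
  5 × C: 1 H each → 5
  1 × C: 2 H
  1 × C: no H
  1 × F: no H
  Total hydrogens = 7.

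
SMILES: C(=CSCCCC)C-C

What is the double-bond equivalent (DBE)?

Molecular formula from the SMILES: C8H16S.
DoU = (2C + 2 + N − H − X)/2 = (2·8 + 2 + 0 − 16 − 0)/2 = 2/2 = 1.
(Structurally: 0 ring(s) + 1 π bond(s) = 1.)

1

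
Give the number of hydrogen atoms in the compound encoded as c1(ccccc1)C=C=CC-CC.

14

Hydrogens are implicit in SMILES; fill each atom to its normal valence:
  5 × C (aromatic): 1 H each → 5
  2 × C: 2 H each → 4
  2 × C: 1 H each → 2
  1 × C: 3 H
  1 × C: no H
  1 × C (aromatic): no H
  Total hydrogens = 14.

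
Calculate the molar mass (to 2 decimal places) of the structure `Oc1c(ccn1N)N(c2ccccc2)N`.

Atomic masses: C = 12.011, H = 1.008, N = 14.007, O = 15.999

Molecular formula: C10H12N4O.
M = 10×12.011 + 12×1.008 + 4×14.007 + 1×15.999 = 204.23 g/mol.

204.23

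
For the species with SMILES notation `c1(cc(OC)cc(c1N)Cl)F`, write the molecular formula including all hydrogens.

Heavy atoms from the SMILES: 7 C, 1 Cl, 1 F, 1 N, 1 O.
Implicit hydrogens by atom environment:
  4 × C (aromatic): no H
  2 × C (aromatic): 1 H each → 2
  1 × C: 3 H
  1 × Cl: no H
  1 × F: no H
  1 × N: 2 H
  1 × O: no H
  Total hydrogens = 7.
Molecular formula: C7H7ClFNO

C7H7ClFNO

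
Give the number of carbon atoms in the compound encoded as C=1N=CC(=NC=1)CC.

6

The symbol for carbon appears 6 times in the SMILES.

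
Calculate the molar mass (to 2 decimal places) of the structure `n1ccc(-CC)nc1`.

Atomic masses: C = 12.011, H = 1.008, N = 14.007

108.14

Molecular formula: C6H8N2.
M = 6×12.011 + 8×1.008 + 2×14.007 = 108.14 g/mol.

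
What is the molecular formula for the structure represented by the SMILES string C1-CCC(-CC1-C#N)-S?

Heavy atoms from the SMILES: 7 C, 1 N, 1 S.
Implicit hydrogens by atom environment:
  4 × C: 2 H each → 8
  2 × C: 1 H each → 2
  1 × C: no H
  1 × N: no H
  1 × S: 1 H
  Total hydrogens = 11.
Molecular formula: C7H11NS

C7H11NS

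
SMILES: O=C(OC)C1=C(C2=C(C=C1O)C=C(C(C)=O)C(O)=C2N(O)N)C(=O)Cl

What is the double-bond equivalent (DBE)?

Molecular formula from the SMILES: C15H13ClN2O7.
DoU = (2C + 2 + N − H − X)/2 = (2·15 + 2 + 2 − 13 − 1)/2 = 20/2 = 10.
(Structurally: 2 ring(s) + 8 π bond(s) = 10.)

10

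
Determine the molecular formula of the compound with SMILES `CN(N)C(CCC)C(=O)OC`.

C7H16N2O2

Heavy atoms from the SMILES: 7 C, 2 N, 2 O.
Implicit hydrogens by atom environment:
  3 × C: 3 H each → 9
  2 × C: 2 H each → 4
  2 × O: no H
  1 × C: 1 H
  1 × C: no H
  1 × N: 2 H
  1 × N: no H
  Total hydrogens = 16.
Molecular formula: C7H16N2O2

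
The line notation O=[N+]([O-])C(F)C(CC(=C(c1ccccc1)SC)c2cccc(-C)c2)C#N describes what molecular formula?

C20H19FN2O2S

Heavy atoms from the SMILES: 20 C, 1 F, 2 N, 2 O, 1 S.
Implicit hydrogens by atom environment:
  9 × C (aromatic): 1 H each → 9
  3 × C: no H
  3 × C (aromatic): no H
  2 × C: 3 H each → 6
  2 × C: 1 H each → 2
  1 × C: 2 H
  1 × F: no H
  1 × N: no H
  1 × N (charge +1): no H
  1 × O: no H
  1 × O (charge -1): no H
  1 × S: no H
  Total hydrogens = 19.
Molecular formula: C20H19FN2O2S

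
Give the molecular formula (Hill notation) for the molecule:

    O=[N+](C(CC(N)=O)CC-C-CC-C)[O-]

Heavy atoms from the SMILES: 9 C, 2 N, 3 O.
Implicit hydrogens by atom environment:
  6 × C: 2 H each → 12
  2 × O: no H
  1 × C: 3 H
  1 × C: 1 H
  1 × C: no H
  1 × N: 2 H
  1 × N (charge +1): no H
  1 × O (charge -1): no H
  Total hydrogens = 18.
Molecular formula: C9H18N2O3

C9H18N2O3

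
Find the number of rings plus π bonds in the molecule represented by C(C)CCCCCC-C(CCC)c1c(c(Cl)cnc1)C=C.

Molecular formula from the SMILES: C19H30ClN.
DoU = (2C + 2 + N − H − X)/2 = (2·19 + 2 + 1 − 30 − 1)/2 = 10/2 = 5.
(Structurally: 1 ring(s) + 4 π bond(s) = 5.)

5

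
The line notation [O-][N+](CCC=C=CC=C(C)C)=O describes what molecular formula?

Heavy atoms from the SMILES: 9 C, 1 N, 2 O.
Implicit hydrogens by atom environment:
  3 × C: 1 H each → 3
  2 × C: 3 H each → 6
  2 × C: 2 H each → 4
  2 × C: no H
  1 × N (charge +1): no H
  1 × O: no H
  1 × O (charge -1): no H
  Total hydrogens = 13.
Molecular formula: C9H13NO2

C9H13NO2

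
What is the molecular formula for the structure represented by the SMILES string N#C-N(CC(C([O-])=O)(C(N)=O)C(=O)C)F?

C7H7FN3O4-

Heavy atoms from the SMILES: 7 C, 1 F, 3 N, 4 O.
Implicit hydrogens by atom environment:
  5 × C: no H
  3 × O: no H
  2 × N: no H
  1 × C: 3 H
  1 × C: 2 H
  1 × F: no H
  1 × N: 2 H
  1 × O (charge -1): no H
  Total hydrogens = 7.
Net charge -1.
Molecular formula: C7H7FN3O4-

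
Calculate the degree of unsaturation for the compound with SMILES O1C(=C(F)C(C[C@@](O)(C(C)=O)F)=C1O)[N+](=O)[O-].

5

Molecular formula from the SMILES: C8H7F2NO6.
DoU = (2C + 2 + N − H − X)/2 = (2·8 + 2 + 1 − 7 − 2)/2 = 10/2 = 5.
(Structurally: 1 ring(s) + 4 π bond(s) = 5.)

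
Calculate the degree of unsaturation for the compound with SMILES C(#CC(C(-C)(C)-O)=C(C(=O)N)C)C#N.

6

Molecular formula from the SMILES: C10H12N2O2.
DoU = (2C + 2 + N − H − X)/2 = (2·10 + 2 + 2 − 12 − 0)/2 = 12/2 = 6.
(Structurally: 0 ring(s) + 6 π bond(s) = 6.)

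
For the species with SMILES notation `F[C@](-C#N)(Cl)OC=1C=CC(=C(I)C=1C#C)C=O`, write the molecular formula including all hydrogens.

C11H4ClFINO2

Heavy atoms from the SMILES: 11 C, 1 Cl, 1 F, 1 I, 1 N, 2 O.
Implicit hydrogens by atom environment:
  4 × C (aromatic): no H
  3 × C: no H
  2 × C (aromatic): 1 H each → 2
  2 × C: 1 H each → 2
  2 × O: no H
  1 × Cl: no H
  1 × F: no H
  1 × I: no H
  1 × N: no H
  Total hydrogens = 4.
Molecular formula: C11H4ClFINO2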